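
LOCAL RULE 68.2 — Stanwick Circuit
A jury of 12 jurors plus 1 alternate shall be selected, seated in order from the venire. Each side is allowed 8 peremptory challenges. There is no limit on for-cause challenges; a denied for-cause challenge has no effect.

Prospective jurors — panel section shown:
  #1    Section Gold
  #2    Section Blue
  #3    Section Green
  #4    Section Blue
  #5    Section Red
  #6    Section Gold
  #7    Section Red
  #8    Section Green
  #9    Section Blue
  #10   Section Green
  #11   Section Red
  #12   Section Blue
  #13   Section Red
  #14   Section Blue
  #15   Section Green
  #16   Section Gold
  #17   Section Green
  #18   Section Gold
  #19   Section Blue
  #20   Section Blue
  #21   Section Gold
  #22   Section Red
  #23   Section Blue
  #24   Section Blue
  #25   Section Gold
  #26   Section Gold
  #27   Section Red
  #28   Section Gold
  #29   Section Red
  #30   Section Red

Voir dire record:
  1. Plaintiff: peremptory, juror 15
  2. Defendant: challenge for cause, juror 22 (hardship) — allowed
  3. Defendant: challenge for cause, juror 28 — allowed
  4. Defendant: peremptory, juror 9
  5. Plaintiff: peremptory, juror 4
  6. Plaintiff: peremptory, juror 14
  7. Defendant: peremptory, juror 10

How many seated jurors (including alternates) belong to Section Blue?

Removed: #4, #9, #10, #14, #15, #22, #28.
Seated (13 incl. alternates): #1, #2, #3, #5, #6, #7, #8, #11, #12, #13, #16, #17, #18.
Of those, in Section Blue: #2, #12 → 2.

2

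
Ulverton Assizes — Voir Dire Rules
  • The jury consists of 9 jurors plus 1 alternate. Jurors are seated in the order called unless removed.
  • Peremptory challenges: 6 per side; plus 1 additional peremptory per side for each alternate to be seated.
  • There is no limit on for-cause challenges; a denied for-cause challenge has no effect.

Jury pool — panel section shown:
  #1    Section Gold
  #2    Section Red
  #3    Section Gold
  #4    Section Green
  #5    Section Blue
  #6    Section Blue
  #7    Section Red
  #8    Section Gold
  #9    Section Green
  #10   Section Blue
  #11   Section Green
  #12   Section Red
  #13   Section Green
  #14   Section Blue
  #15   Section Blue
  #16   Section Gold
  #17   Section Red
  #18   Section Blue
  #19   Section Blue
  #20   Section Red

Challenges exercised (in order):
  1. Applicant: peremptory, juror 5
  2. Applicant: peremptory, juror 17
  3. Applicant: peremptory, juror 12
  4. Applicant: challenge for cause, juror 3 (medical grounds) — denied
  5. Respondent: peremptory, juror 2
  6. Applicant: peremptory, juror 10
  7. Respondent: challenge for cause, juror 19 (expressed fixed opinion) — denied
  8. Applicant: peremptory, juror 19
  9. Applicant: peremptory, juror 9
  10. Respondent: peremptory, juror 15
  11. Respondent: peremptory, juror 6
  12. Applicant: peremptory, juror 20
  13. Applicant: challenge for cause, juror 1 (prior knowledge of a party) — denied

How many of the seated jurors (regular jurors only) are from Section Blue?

Removed: #2, #5, #6, #9, #10, #12, #15, #17, #19, #20.
Seated jurors 1–9: #1, #3, #4, #7, #8, #11, #13, #14, #16 (alternates #18 not counted).
Of those, in Section Blue: #14 → 1.

1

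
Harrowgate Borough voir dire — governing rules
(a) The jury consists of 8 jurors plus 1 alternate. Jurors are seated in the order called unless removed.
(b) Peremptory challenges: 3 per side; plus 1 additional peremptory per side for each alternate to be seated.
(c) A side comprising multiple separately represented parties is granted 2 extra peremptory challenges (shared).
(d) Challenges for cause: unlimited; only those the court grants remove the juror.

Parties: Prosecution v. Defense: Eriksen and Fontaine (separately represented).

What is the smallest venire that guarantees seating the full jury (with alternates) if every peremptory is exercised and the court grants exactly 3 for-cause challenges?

Seats to fill: 8 + 1 alternates = 9.
Peremptories — Prosecution: 3 + 1×1 = 4; Defense: 3 + 1×1 + 2 = 6; total 10.
For-cause removals: 3.
Minimum venire: 9 + 10 + 3 = 22.

22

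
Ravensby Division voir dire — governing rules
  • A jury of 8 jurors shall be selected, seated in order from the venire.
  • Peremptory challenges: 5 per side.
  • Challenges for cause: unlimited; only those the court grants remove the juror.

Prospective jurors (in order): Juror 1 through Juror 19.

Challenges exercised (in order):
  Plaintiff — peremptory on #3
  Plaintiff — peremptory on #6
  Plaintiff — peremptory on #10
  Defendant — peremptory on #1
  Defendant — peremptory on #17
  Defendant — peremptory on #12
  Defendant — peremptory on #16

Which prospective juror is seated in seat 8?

Removed: #1, #3, #6, #10, #12, #16, #17.
Seating in order: seats 1–8 → #2, #4, #5, #7, #8, #9, #11, #13.
So seat 8 is #13.

13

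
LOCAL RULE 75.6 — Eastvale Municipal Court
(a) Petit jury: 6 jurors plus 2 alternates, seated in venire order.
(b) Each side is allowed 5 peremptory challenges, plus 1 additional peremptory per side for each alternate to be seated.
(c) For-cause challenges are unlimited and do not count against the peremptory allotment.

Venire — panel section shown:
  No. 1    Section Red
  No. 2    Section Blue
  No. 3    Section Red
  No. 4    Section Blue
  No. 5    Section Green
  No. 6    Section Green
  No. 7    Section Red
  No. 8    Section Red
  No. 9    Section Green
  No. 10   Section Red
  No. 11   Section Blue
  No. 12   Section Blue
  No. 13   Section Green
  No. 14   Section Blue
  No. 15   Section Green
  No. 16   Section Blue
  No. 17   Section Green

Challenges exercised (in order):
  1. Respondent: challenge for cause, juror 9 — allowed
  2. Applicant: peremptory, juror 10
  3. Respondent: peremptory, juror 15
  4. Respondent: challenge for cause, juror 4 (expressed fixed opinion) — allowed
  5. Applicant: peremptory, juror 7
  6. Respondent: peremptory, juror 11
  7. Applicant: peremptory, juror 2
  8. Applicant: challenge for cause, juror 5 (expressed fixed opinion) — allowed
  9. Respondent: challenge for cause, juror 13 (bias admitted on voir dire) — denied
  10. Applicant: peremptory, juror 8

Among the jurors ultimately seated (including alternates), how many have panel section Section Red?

2

Removed: #2, #4, #5, #7, #8, #9, #10, #11, #15.
Seated (8 incl. alternates): #1, #3, #6, #12, #13, #14, #16, #17.
Of those, in Section Red: #1, #3 → 2.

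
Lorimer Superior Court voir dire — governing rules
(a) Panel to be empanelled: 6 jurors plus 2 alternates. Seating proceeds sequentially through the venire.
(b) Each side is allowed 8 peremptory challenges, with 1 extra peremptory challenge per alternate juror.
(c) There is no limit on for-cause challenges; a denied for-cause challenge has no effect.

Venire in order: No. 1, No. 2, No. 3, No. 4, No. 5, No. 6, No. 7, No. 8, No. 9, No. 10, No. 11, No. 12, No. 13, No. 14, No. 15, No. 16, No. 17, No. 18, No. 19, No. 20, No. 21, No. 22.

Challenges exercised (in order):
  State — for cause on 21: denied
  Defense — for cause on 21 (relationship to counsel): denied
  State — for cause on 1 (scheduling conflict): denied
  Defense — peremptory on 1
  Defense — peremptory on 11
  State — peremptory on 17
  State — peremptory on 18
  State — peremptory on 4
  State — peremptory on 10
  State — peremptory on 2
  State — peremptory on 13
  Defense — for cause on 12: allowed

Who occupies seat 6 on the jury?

Removed: #1, #2, #4, #10, #11, #12, #13, #17, #18. (#21 stays — for-cause denied.)
Seating in order: seats 1–6 → #3, #5, #6, #7, #8, #9; alternates → #14, #15.
So seat 6 is #9.

9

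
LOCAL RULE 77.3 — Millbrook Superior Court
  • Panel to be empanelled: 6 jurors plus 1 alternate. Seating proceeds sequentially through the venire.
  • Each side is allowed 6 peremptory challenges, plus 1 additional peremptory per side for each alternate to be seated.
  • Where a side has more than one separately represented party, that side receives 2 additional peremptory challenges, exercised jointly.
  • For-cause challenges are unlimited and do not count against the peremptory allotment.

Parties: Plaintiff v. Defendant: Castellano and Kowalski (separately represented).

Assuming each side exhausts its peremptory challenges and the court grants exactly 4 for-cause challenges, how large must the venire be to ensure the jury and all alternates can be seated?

27

Seats to fill: 6 + 1 alternates = 7.
Peremptories — Plaintiff: 6 + 1×1 = 7; Defendant: 6 + 1×1 + 2 = 9; total 16.
For-cause removals: 4.
Minimum venire: 7 + 16 + 4 = 27.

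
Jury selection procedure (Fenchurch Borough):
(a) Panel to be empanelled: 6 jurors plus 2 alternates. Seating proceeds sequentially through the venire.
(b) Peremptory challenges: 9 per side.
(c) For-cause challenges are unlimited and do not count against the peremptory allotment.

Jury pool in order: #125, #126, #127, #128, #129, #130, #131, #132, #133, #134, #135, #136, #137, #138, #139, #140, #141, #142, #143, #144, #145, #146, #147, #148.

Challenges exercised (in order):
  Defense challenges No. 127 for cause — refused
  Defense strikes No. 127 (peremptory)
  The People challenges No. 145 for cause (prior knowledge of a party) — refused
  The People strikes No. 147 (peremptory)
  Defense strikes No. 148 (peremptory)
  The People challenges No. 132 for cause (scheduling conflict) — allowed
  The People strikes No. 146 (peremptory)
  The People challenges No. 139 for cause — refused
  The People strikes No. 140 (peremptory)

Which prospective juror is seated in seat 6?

Removed: #127, #132, #140, #146, #147, #148. (#139, #145 stay — for-cause denied.)
Seating in order: seats 1–6 → #125, #126, #128, #129, #130, #131; alternates → #133, #134.
So seat 6 is #131.

131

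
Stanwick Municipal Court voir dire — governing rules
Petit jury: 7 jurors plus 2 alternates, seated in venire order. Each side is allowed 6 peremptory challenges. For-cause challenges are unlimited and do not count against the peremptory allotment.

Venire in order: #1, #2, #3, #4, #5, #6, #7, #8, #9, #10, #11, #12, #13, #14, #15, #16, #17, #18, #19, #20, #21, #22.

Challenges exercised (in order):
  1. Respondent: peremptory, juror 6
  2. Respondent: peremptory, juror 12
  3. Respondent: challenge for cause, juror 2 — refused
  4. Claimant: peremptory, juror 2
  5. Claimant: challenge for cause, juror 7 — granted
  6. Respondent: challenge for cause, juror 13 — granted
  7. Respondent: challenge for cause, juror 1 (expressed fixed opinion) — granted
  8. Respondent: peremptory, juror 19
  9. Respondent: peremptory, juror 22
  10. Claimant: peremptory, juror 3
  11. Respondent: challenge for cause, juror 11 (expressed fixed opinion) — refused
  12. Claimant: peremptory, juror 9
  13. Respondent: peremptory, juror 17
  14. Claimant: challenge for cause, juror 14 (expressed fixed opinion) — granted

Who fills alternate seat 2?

20

Removed: #1, #2, #3, #6, #7, #9, #12, #13, #14, #17, #19, #22. (#11 stays — for-cause denied.)
Seating in order: seats 1–7 → #4, #5, #8, #10, #11, #15, #16; alternates → #18, #20.
So alternate 2 is #20.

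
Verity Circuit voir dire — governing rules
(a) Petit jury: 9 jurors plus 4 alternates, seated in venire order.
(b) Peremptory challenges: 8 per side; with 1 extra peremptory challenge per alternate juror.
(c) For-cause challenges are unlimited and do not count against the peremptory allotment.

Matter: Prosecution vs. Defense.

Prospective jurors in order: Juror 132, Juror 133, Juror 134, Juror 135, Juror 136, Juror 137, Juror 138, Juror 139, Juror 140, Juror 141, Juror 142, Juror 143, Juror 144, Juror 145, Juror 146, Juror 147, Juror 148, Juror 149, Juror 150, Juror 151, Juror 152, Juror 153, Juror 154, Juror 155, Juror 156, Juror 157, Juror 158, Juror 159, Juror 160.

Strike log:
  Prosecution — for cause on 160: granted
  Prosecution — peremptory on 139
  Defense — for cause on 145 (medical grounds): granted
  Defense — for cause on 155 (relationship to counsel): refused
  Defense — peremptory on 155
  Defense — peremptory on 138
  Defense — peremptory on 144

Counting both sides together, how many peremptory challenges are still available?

20

Prosecution allotment: 8 base + 1 × 4 alternates = 12. Defense allotment: 8 base + 1 × 4 alternates = 12.
Prosecution peremptories used: #139 — 1 (the for-cause on #160 doesn't count).
Defense peremptories used: #155, #138, #144 — 3 (for-cause on #145, #155 don't count).
Remaining: (12 − 1) + (12 − 3) = 20.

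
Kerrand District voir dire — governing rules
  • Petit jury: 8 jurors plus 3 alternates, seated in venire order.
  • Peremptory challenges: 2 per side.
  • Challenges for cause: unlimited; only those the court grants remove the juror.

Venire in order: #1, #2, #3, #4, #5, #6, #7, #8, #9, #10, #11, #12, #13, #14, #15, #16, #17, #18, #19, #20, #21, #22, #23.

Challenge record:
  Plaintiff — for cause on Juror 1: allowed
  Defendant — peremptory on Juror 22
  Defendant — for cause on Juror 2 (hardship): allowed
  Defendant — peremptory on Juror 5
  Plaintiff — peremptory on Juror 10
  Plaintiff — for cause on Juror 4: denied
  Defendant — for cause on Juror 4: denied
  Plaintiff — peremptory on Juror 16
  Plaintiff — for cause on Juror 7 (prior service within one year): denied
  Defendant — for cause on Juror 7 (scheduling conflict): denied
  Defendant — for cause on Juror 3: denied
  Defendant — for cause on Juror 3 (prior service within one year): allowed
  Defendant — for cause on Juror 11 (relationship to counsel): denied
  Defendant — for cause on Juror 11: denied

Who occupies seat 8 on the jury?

Removed: #1, #2, #3, #5, #10, #16, #22. (#4, #7, #11 stay — for-cause denied.)
Filling seats in venire order through position 8: #4, #6, #7, #8, #9, #11, #12, #13.
So seat 8 is #13.

13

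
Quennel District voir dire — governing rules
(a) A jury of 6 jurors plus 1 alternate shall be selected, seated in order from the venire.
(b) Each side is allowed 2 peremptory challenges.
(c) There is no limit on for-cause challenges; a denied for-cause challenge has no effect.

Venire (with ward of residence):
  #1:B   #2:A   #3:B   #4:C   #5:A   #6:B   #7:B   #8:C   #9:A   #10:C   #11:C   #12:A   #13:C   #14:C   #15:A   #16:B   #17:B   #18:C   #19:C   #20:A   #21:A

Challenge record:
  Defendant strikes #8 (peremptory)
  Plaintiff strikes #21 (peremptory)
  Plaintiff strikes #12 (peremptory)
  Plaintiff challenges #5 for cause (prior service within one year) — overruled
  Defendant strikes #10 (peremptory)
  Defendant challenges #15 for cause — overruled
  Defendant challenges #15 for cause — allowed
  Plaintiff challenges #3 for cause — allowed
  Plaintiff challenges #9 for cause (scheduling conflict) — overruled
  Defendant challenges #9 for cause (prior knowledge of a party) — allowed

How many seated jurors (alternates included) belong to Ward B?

Removed: #3, #8, #9, #10, #12, #15, #21.
Seated (7 incl. alternates): #1, #2, #4, #5, #6, #7, #11.
Of those, in Ward B: #1, #6, #7 → 3.

3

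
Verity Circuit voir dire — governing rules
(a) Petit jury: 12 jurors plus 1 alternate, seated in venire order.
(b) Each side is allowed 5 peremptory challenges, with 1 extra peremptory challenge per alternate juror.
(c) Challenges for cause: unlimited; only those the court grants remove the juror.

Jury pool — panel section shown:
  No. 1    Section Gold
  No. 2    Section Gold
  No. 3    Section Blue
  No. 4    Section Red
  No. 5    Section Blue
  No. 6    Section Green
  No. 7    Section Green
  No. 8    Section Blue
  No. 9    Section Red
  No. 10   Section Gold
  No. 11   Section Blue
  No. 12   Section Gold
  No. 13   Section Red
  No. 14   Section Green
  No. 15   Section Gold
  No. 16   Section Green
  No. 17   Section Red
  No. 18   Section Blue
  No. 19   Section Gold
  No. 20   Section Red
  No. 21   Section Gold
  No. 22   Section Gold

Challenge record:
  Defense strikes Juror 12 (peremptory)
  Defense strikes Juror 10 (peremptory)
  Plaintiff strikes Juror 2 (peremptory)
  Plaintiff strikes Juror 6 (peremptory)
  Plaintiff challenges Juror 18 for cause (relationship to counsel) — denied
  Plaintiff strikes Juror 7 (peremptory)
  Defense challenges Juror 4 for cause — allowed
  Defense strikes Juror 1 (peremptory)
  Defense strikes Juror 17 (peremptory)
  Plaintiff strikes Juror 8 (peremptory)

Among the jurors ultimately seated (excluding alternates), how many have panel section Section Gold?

Removed: #1, #2, #4, #6, #7, #8, #10, #12, #17.
Seated jurors 1–12: #3, #5, #9, #11, #13, #14, #15, #16, #18, #19, #20, #21 (alternates #22 not counted).
Of those, in Section Gold: #15, #19, #21 → 3.

3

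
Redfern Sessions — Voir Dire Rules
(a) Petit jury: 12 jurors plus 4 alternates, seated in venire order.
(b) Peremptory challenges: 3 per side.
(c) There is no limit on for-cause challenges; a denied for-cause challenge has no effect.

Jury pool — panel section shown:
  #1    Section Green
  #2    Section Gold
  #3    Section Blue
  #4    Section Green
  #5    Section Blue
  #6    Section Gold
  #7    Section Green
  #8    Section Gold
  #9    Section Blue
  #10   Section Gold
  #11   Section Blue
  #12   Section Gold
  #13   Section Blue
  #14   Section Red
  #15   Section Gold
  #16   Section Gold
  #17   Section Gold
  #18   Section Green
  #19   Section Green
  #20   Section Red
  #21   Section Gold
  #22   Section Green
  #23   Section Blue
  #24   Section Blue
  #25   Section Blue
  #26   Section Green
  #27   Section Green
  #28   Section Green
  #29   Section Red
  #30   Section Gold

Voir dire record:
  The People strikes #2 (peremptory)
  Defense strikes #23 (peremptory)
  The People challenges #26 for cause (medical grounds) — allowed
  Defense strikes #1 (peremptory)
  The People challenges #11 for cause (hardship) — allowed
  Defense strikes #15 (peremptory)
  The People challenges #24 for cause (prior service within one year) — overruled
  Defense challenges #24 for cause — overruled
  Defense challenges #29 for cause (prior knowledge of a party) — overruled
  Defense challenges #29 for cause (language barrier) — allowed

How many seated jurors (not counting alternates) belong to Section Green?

2

Removed: #1, #2, #11, #15, #23, #26, #29.
Seated jurors 1–12: #3, #4, #5, #6, #7, #8, #9, #10, #12, #13, #14, #16 (alternates #17, #18, #19, #20 not counted).
Of those, in Section Green: #4, #7 → 2.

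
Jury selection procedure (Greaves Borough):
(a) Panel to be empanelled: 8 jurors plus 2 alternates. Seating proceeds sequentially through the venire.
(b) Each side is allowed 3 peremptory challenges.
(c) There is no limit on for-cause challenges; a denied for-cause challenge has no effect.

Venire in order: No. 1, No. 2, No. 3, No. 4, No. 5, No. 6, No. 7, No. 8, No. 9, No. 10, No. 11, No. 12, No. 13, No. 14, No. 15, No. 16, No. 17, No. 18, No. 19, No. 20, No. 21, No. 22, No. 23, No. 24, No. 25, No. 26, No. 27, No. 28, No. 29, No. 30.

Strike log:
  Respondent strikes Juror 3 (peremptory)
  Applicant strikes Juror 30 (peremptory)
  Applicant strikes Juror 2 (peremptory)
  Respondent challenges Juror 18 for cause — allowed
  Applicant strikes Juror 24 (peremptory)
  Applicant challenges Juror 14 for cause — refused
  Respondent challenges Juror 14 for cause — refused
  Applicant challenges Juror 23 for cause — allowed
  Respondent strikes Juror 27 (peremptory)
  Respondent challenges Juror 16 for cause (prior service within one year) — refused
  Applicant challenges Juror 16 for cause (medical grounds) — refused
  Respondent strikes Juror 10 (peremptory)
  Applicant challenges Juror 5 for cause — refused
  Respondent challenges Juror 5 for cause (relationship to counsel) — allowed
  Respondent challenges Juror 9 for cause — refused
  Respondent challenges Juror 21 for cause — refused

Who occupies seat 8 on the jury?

Removed: #2, #3, #5, #10, #18, #23, #24, #27, #30. (#9, #14, #16, #21 stay — for-cause denied.)
Filling seats in venire order through position 8: #1, #4, #6, #7, #8, #9, #11, #12.
So seat 8 is #12.

12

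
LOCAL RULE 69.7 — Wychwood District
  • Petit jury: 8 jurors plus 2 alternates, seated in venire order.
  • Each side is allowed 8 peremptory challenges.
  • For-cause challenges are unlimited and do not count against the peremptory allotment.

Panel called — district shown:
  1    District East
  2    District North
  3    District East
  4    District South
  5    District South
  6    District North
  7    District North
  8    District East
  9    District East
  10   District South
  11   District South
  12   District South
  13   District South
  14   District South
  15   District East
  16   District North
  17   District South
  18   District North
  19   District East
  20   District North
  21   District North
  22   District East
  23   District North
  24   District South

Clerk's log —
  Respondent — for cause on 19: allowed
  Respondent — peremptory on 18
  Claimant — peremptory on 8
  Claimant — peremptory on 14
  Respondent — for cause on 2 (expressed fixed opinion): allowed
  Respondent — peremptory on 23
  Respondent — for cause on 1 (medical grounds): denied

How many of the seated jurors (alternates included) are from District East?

3

Removed: #2, #8, #14, #18, #19, #23.
Seated (10 incl. alternates): #1, #3, #4, #5, #6, #7, #9, #10, #11, #12.
Of those, in District East: #1, #3, #9 → 3.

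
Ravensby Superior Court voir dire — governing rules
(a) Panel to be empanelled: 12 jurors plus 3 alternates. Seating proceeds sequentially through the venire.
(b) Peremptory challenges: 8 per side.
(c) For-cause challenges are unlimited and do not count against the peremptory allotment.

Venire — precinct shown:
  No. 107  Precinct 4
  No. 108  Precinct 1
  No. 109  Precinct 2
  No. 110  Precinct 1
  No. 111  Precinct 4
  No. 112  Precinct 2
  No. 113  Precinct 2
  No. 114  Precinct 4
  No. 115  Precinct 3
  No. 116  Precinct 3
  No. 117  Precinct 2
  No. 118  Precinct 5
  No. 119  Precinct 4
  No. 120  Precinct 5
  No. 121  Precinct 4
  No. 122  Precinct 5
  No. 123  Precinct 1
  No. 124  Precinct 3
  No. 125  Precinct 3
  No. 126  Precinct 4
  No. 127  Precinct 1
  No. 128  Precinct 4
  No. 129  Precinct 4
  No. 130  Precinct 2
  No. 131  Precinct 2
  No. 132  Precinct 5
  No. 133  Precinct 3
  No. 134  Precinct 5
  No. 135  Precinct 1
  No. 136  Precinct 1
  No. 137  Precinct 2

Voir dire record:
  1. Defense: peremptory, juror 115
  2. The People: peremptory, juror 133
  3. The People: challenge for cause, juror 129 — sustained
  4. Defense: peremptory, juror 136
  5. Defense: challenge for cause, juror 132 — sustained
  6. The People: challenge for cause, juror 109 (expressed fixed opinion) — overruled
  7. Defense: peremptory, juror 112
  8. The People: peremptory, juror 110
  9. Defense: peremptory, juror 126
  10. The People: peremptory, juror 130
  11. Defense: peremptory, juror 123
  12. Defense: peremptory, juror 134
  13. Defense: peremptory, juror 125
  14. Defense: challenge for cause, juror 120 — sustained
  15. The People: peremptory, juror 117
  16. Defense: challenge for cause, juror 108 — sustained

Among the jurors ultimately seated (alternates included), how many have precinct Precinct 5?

2

Removed: #108, #110, #112, #115, #117, #120, #123, #125, #126, #129, #130, #132, #133, #134, #136.
Seated (15 incl. alternates): #107, #109, #111, #113, #114, #116, #118, #119, #121, #122, #124, #127, #128, #131, #135.
Of those, in Precinct 5: #118, #122 → 2.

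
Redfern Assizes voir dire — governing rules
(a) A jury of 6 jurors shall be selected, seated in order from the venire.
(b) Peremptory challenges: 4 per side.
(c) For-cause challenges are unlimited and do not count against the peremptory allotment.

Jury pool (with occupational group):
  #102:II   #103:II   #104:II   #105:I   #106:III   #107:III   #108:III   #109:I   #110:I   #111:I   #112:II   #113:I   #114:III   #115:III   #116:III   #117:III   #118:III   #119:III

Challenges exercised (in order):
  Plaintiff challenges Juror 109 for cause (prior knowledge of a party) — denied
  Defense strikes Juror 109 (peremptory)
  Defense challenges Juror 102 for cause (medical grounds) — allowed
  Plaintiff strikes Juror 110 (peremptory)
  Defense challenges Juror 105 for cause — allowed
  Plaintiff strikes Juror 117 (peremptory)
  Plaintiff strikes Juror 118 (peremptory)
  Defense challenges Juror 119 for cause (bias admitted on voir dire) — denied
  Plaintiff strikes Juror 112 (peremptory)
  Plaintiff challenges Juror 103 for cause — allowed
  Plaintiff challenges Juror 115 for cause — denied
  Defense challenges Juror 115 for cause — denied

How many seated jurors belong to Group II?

1

Removed: #102, #103, #105, #109, #110, #112, #117, #118.
Seated jurors 1–6: #104, #106, #107, #108, #111, #113.
Of those, in Group II: #104 → 1.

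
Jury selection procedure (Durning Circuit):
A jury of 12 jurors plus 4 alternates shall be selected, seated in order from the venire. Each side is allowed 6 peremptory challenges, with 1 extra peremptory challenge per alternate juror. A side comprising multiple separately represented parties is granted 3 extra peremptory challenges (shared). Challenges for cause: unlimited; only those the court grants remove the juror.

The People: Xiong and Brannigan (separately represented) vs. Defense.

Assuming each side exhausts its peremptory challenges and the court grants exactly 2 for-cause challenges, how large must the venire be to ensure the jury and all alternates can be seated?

Seats to fill: 12 + 4 alternates = 16.
Peremptories — The People: 6 + 1×4 + 3 = 13; Defense: 6 + 1×4 = 10; total 23.
For-cause removals: 2.
Minimum venire: 16 + 23 + 2 = 41.

41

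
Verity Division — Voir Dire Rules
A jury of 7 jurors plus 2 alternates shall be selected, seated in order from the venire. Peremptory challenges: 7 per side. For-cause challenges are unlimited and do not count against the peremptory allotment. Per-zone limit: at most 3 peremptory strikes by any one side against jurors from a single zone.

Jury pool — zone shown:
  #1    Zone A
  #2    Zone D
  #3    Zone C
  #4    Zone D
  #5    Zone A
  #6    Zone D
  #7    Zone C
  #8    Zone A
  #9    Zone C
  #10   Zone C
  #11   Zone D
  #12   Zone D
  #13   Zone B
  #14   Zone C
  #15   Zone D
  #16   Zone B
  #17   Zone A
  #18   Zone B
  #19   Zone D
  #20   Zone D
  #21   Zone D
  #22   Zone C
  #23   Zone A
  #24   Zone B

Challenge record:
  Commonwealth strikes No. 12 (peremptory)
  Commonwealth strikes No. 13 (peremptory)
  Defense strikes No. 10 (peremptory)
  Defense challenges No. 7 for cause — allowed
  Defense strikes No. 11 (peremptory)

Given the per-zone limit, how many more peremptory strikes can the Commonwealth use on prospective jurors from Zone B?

2

Commonwealth peremptories so far: #12, #13 — 2 of 7 used, 5 left overall.
Against Zone B: #13 — 1 used; per-zone cap 3 leaves 2.
Binding limit: min(5, 2) = 2.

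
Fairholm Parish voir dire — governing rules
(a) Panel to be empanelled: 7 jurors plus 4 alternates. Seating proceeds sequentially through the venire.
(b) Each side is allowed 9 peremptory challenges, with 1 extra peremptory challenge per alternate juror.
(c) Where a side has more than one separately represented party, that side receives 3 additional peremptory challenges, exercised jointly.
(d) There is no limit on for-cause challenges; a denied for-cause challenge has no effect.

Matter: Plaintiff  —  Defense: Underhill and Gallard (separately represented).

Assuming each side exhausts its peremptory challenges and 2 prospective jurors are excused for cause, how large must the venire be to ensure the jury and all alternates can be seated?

42

Seats to fill: 7 + 4 alternates = 11.
Peremptories — Plaintiff: 9 + 1×4 = 13; Defense: 9 + 1×4 + 3 = 16; total 29.
For-cause removals: 2.
Minimum venire: 11 + 29 + 2 = 42.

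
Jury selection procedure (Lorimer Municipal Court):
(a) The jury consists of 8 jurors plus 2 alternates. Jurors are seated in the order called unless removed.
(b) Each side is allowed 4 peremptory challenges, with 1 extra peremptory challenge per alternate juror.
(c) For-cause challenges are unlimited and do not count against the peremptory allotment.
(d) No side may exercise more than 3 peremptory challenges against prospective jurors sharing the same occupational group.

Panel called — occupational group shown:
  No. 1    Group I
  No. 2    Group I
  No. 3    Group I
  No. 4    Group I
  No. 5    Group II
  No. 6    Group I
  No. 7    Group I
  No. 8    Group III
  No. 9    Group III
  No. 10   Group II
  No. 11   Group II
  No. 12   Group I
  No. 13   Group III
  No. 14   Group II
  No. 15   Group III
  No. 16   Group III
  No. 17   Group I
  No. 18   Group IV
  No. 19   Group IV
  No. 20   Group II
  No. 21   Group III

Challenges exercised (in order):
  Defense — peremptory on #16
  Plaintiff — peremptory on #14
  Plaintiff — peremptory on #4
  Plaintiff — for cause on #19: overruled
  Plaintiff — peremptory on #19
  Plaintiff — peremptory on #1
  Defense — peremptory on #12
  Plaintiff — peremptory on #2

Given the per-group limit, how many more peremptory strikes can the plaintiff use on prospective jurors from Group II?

1

Plaintiff peremptories so far: #14, #4, #19, #1, #2 — 5 of 6 used, 1 left overall.
Against Group II: #14 — 1 used; per-group cap 3 leaves 2.
Binding limit: min(1, 2) = 1.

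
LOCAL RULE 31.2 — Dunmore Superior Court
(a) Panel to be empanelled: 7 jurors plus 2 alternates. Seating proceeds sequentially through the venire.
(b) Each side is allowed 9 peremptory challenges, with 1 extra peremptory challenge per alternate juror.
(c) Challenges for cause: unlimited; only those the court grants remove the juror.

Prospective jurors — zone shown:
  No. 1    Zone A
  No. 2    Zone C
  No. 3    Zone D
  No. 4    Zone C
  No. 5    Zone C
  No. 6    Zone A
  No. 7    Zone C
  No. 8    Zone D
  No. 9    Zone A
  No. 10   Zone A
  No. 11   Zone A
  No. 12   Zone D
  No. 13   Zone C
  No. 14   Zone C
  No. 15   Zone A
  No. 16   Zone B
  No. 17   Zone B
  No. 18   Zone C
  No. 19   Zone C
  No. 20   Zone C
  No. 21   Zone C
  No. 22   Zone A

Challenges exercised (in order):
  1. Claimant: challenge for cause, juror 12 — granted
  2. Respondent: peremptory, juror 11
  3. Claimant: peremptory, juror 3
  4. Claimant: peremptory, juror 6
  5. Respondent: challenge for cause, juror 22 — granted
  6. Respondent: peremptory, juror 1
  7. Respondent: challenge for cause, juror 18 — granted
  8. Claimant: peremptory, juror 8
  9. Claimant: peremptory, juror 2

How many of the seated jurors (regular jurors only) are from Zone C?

Removed: #1, #2, #3, #6, #8, #11, #12, #18, #22.
Seated jurors 1–7: #4, #5, #7, #9, #10, #13, #14 (alternates #15, #16 not counted).
Of those, in Zone C: #4, #5, #7, #13, #14 → 5.

5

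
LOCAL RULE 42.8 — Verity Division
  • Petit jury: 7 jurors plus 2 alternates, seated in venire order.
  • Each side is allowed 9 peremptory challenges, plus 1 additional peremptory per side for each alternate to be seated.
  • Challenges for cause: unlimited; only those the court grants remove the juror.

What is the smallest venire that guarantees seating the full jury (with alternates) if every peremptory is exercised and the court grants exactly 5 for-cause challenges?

36

Seats to fill: 7 + 2 alternates = 9.
Peremptories: 9 + 1×2 = 11 per side × 2 sides = 22.
For-cause removals: 5.
Minimum venire: 9 + 22 + 5 = 36.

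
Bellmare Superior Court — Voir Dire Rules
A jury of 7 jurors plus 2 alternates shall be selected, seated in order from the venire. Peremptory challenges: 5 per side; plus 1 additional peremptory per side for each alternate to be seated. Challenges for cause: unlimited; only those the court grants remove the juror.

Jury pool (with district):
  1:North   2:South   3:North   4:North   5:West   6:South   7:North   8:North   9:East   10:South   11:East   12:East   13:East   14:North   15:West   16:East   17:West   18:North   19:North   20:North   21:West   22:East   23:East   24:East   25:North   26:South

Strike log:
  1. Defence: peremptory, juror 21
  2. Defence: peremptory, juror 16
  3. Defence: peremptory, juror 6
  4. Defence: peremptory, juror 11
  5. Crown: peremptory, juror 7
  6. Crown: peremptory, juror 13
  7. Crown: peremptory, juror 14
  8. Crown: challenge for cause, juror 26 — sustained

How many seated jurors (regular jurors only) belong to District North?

Removed: #6, #7, #11, #13, #14, #16, #21, #26.
Seated jurors 1–7: #1, #2, #3, #4, #5, #8, #9 (alternates #10, #12 not counted).
Of those, in District North: #1, #3, #4, #8 → 4.

4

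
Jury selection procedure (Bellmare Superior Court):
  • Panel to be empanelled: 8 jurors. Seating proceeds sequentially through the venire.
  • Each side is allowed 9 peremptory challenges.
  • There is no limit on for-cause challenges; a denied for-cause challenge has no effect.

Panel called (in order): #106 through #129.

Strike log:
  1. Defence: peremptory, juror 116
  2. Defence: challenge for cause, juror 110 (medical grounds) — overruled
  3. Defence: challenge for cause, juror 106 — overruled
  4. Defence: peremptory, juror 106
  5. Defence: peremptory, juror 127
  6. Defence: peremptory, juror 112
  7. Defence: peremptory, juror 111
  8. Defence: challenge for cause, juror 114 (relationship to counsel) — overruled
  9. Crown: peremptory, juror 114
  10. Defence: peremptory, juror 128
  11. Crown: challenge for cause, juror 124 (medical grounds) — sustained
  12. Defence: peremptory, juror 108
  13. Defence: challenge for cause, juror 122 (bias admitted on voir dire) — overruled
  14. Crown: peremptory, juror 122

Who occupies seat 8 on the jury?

119

Removed: #106, #108, #111, #112, #114, #116, #122, #124, #127, #128. (#110 stays — for-cause denied.)
Seating in order: seats 1–8 → #107, #109, #110, #113, #115, #117, #118, #119.
So seat 8 is #119.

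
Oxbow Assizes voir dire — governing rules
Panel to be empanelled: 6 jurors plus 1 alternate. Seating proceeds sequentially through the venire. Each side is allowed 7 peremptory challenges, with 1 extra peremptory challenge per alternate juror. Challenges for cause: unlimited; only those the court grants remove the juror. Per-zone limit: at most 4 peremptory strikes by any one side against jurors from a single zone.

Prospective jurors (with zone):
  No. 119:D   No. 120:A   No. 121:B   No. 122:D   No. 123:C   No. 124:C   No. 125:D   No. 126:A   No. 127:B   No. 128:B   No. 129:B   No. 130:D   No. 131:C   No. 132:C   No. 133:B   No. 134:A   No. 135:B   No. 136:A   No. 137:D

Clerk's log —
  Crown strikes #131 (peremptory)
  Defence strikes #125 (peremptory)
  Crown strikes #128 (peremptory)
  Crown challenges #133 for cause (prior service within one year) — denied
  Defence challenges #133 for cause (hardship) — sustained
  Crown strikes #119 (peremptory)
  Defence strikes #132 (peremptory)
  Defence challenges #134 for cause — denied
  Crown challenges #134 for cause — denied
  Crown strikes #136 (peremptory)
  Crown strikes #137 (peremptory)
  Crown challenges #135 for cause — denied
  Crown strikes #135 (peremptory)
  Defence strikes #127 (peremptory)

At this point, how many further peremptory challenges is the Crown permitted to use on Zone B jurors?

Crown peremptories so far: #131, #128, #119, #136, #137, #135 — 6 of 8 used, 2 left overall.
Against Zone B: #128, #135 — 2 used; per-zone cap 4 leaves 2.
Binding limit: min(2, 2) = 2.

2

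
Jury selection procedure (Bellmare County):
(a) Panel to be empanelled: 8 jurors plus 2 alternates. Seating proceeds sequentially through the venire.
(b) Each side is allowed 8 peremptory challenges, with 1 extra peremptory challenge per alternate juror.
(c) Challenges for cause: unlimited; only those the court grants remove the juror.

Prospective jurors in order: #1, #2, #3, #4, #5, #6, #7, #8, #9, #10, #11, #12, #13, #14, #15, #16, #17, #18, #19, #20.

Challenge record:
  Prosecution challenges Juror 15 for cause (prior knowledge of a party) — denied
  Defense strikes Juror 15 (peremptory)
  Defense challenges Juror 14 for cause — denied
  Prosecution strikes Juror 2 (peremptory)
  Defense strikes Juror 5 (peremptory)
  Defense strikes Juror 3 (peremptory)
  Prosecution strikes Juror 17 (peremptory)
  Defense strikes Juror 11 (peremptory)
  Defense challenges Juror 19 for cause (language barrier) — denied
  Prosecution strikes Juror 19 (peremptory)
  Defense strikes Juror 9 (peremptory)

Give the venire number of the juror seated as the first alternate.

Removed: #2, #3, #5, #9, #11, #15, #17, #19. (#14 stays — for-cause denied.)
Seating in order: seats 1–8 → #1, #4, #6, #7, #8, #10, #12, #13; alternates → #14, #16.
So alternate 1 is #14.

14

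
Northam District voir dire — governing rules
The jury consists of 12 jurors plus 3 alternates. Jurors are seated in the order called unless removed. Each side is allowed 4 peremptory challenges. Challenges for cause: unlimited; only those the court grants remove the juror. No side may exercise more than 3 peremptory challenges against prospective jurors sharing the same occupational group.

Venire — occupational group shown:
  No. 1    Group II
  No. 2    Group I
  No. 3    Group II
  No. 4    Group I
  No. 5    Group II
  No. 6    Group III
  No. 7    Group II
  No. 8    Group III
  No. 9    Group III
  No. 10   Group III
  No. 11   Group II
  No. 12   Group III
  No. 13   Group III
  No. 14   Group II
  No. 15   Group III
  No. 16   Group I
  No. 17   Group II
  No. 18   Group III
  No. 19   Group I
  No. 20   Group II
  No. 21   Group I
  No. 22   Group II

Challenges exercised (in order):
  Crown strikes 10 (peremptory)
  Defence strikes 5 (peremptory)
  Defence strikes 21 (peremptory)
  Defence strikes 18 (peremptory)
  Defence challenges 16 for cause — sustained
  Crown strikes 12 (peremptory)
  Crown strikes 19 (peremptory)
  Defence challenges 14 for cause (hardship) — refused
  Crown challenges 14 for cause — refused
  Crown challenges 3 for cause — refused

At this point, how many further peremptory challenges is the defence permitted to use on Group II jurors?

Defence peremptories so far: #5, #21, #18 — 3 of 4 used, 1 left overall.
Against Group II: #5 — 1 used; per-group cap 3 leaves 2.
Binding limit: min(1, 2) = 1.

1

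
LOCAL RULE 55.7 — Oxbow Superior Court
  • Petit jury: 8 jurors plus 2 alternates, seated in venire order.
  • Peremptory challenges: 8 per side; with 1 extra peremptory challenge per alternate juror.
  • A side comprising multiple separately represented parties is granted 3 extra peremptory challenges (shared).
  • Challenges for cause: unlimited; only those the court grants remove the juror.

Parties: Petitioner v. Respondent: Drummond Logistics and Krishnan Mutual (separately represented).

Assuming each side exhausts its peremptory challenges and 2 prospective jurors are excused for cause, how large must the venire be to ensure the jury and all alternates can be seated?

35

Seats to fill: 8 + 2 alternates = 10.
Peremptories — Petitioner: 8 + 1×2 = 10; Respondent: 8 + 1×2 + 3 = 13; total 23.
For-cause removals: 2.
Minimum venire: 10 + 23 + 2 = 35.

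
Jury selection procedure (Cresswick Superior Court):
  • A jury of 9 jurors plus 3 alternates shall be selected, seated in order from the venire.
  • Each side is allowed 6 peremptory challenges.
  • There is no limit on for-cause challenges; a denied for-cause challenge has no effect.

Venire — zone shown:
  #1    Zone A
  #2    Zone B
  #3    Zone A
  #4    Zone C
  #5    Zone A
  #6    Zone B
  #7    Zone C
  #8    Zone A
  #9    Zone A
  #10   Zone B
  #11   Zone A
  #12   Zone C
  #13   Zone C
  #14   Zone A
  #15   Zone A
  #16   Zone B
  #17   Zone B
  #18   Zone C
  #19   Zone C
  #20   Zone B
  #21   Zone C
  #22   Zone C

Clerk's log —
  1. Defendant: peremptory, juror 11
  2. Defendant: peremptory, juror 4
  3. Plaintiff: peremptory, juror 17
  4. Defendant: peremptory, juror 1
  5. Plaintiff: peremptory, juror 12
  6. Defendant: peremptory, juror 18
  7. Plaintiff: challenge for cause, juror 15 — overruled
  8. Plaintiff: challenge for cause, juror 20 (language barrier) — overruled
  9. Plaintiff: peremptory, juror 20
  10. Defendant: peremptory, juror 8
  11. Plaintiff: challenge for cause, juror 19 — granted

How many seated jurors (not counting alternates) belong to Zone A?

4

Removed: #1, #4, #8, #11, #12, #17, #18, #19, #20.
Seated jurors 1–9: #2, #3, #5, #6, #7, #9, #10, #13, #14 (alternates #15, #16, #21 not counted).
Of those, in Zone A: #3, #5, #9, #14 → 4.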